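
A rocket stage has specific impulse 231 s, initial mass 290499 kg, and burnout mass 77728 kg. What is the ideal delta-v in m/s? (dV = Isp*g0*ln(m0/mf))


Ve = 231 * 9.81 = 2266.11 m/s
dV = 2266.11 * ln(290499/77728) = 2988 m/s

2988 m/s


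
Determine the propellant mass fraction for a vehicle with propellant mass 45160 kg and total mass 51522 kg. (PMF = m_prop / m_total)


PMF = 45160 / 51522 = 0.877

0.877


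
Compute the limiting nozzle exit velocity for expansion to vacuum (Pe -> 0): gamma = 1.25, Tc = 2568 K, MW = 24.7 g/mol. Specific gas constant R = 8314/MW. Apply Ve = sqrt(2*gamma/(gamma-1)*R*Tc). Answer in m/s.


R = 8314 / 24.7 = 336.6 J/(kg.K)
Ve = sqrt(2 * 1.25 / (1.25 - 1) * 336.6 * 2568) = 2940 m/s

2940 m/s


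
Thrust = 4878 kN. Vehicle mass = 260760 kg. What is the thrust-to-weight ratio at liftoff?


TWR = 4878000 / (260760 * 9.81) = 1.91

1.91


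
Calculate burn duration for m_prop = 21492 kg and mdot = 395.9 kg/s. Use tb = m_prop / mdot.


tb = 21492 / 395.9 = 54.3 s

54.3 s


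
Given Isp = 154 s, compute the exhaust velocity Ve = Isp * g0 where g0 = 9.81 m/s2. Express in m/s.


Ve = Isp * g0 = 154 * 9.81 = 1510.7 m/s

1510.7 m/s


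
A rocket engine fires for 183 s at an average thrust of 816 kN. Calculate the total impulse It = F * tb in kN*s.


It = 816 * 183 = 149328 kN*s

149328 kN*s


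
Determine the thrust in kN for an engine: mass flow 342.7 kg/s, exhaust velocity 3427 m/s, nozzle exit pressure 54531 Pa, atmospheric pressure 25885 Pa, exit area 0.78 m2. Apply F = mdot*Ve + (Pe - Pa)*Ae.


F = 342.7 * 3427 + (54531 - 25885) * 0.78 = 1.1968e+06 N = 1196.8 kN

1196.8 kN


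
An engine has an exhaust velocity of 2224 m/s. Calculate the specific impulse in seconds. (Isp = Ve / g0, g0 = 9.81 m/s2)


Isp = Ve / g0 = 2224 / 9.81 = 226.7 s

226.7 s


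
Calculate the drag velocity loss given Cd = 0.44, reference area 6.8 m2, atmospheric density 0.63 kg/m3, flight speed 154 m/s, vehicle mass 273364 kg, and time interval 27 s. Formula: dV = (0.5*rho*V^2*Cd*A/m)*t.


D = 0.5 * 0.63 * 154^2 * 0.44 * 6.8 = 22351.86 N
a = 22351.86 / 273364 = 0.0818 m/s2
dV = 0.0818 * 27 = 2.2 m/s

2.2 m/s


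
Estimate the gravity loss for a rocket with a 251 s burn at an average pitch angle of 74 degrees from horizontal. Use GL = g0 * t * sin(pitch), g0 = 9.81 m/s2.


GL = 9.81 * 251 * sin(74 deg) = 2367 m/s

2367 m/s


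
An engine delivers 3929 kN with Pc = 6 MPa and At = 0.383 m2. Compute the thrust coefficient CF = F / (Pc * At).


CF = 3929000 / (6e6 * 0.383) = 1.71

1.71


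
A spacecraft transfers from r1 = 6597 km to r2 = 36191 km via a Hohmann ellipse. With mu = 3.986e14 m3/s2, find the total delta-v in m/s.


V1 = sqrt(mu/r1) = 7773.12 m/s
dV1 = V1*(sqrt(2*r2/(r1+r2)) - 1) = 2336.85 m/s
V2 = sqrt(mu/r2) = 3318.7 m/s
dV2 = V2*(1 - sqrt(2*r1/(r1+r2))) = 1475.83 m/s
Total dV = 3813 m/s

3813 m/s


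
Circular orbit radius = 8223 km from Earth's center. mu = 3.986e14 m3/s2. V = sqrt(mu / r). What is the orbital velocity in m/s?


V = sqrt(3.986e14 / 8223000) = 6962 m/s

6962 m/s


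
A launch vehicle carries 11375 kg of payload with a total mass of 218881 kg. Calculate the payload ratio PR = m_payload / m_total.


PR = 11375 / 218881 = 0.052

0.052


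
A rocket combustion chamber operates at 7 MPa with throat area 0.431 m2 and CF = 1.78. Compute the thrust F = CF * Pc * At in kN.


F = 1.78 * 7e6 * 0.431 = 5.3703e+06 N = 5370.3 kN

5370.3 kN


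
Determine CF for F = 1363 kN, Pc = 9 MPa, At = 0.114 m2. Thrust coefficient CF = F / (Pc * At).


CF = 1363000 / (9e6 * 0.114) = 1.33

1.33


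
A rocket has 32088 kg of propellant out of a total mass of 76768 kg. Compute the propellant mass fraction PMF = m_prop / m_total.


PMF = 32088 / 76768 = 0.418

0.418


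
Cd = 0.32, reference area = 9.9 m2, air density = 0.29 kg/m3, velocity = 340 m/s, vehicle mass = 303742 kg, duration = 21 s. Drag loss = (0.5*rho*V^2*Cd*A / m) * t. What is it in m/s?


D = 0.5 * 0.29 * 340^2 * 0.32 * 9.9 = 53102.02 N
a = 53102.02 / 303742 = 0.1748 m/s2
dV = 0.1748 * 21 = 3.7 m/s

3.7 m/s


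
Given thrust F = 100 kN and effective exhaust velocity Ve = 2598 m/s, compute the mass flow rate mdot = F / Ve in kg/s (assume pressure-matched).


mdot = F / Ve = 100000 / 2598 = 38.5 kg/s

38.5 kg/s


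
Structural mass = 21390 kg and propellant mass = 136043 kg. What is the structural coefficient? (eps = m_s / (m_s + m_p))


eps = 21390 / (21390 + 136043) = 0.1359

0.1359


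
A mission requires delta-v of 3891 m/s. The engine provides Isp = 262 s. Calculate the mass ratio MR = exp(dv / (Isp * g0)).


Ve = 262 * 9.81 = 2570.22 m/s
MR = exp(3891 / 2570.22) = 4.544

4.544


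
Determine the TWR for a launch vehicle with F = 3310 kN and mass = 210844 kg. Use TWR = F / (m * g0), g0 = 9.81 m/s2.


TWR = 3310000 / (210844 * 9.81) = 1.6

1.6


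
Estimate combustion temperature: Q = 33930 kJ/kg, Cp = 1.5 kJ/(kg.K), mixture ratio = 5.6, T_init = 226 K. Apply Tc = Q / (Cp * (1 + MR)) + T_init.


Tc = 33930 / (1.5 * (1 + 5.6)) + 226 = 3653 K

3653 K


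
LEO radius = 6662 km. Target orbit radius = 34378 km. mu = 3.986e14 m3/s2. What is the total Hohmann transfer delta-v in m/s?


V1 = sqrt(mu/r1) = 7735.11 m/s
dV1 = V1*(sqrt(2*r2/(r1+r2)) - 1) = 2276.83 m/s
V2 = sqrt(mu/r2) = 3405.09 m/s
dV2 = V2*(1 - sqrt(2*r1/(r1+r2))) = 1464.91 m/s
Total dV = 3742 m/s

3742 m/s


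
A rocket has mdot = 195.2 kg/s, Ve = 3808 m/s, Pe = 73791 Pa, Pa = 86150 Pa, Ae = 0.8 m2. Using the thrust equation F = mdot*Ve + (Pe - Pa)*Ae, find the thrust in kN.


F = 195.2 * 3808 + (73791 - 86150) * 0.8 = 733434.0 N = 733.4 kN

733.4 kN


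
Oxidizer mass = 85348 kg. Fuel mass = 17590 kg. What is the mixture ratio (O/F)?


MR = 85348 / 17590 = 4.85

4.85


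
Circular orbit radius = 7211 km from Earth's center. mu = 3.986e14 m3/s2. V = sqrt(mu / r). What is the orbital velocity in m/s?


V = sqrt(3.986e14 / 7211000) = 7435 m/s

7435 m/s


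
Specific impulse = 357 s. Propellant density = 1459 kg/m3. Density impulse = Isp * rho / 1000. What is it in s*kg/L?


rho*Isp = 357 * 1459 / 1000 = 521 s*kg/L

521 s*kg/L


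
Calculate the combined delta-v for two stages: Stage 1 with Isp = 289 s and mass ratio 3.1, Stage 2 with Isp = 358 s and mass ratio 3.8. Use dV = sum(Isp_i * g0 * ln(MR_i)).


dV1 = 289 * 9.81 * ln(3.1) = 3207.6 m/s
dV2 = 358 * 9.81 * ln(3.8) = 4688.5 m/s
Total dV = 3207.6 + 4688.5 = 7896.1 m/s ~ 7896 m/s

7896 m/s


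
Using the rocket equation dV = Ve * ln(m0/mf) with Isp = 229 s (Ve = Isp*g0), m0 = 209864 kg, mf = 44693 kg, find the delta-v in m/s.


Ve = 229 * 9.81 = 2246.49 m/s
dV = 2246.49 * ln(209864/44693) = 3475 m/s

3475 m/s


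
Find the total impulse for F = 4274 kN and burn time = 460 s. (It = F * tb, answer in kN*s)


It = 4274 * 460 = 1966040 kN*s

1966040 kN*s


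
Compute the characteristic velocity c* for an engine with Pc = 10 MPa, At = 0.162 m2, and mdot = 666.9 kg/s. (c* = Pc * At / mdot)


c* = 10e6 * 0.162 / 666.9 = 2429 m/s

2429 m/s


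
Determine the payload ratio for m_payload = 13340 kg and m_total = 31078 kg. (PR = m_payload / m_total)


PR = 13340 / 31078 = 0.4292

0.4292


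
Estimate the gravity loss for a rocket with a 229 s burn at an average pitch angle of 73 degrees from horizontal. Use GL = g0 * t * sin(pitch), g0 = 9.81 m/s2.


GL = 9.81 * 229 * sin(73 deg) = 2148 m/s

2148 m/s


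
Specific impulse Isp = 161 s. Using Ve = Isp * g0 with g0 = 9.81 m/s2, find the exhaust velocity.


Ve = Isp * g0 = 161 * 9.81 = 1579.4 m/s

1579.4 m/s


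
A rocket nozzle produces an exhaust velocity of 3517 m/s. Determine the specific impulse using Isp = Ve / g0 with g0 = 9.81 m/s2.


Isp = Ve / g0 = 3517 / 9.81 = 358.5 s

358.5 s


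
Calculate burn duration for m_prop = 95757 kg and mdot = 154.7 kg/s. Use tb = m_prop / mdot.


tb = 95757 / 154.7 = 619.0 s

619.0 s


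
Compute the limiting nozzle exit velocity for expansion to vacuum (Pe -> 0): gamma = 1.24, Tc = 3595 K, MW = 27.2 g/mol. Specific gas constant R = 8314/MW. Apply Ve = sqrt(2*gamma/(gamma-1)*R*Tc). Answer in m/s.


R = 8314 / 27.2 = 305.66 J/(kg.K)
Ve = sqrt(2 * 1.24 / (1.24 - 1) * 305.66 * 3595) = 3370 m/s

3370 m/s


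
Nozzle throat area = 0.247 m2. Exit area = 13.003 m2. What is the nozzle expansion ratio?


AR = 13.003 / 0.247 = 52.6

52.6


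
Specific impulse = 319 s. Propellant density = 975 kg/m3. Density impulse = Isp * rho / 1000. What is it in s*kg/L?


rho*Isp = 319 * 975 / 1000 = 311 s*kg/L

311 s*kg/L


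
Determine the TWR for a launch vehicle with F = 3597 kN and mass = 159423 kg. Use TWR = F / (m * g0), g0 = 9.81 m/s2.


TWR = 3597000 / (159423 * 9.81) = 2.3

2.3


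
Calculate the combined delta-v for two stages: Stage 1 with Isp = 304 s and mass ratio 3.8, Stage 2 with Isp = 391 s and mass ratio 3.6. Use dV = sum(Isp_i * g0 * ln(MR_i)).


dV1 = 304 * 9.81 * ln(3.8) = 3981.3 m/s
dV2 = 391 * 9.81 * ln(3.6) = 4913.3 m/s
Total dV = 3981.3 + 4913.3 = 8894.6 m/s ~ 8895 m/s

8895 m/s


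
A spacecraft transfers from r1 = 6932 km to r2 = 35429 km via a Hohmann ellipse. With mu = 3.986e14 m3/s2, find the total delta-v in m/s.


V1 = sqrt(mu/r1) = 7582.97 m/s
dV1 = V1*(sqrt(2*r2/(r1+r2)) - 1) = 2224.36 m/s
V2 = sqrt(mu/r2) = 3354.2 m/s
dV2 = V2*(1 - sqrt(2*r1/(r1+r2))) = 1435.31 m/s
Total dV = 3660 m/s

3660 m/s


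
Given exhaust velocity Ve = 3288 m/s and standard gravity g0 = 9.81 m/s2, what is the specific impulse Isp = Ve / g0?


Isp = Ve / g0 = 3288 / 9.81 = 335.2 s

335.2 s


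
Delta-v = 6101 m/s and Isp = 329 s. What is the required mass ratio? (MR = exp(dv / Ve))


Ve = 329 * 9.81 = 3227.49 m/s
MR = exp(6101 / 3227.49) = 6.622

6.622


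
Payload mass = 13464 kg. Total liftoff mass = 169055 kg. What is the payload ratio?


PR = 13464 / 169055 = 0.0796

0.0796


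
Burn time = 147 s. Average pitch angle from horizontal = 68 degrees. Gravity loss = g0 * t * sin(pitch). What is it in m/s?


GL = 9.81 * 147 * sin(68 deg) = 1337 m/s

1337 m/s


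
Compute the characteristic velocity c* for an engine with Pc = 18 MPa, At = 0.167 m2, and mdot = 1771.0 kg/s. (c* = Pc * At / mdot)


c* = 18e6 * 0.167 / 1771.0 = 1697 m/s

1697 m/s


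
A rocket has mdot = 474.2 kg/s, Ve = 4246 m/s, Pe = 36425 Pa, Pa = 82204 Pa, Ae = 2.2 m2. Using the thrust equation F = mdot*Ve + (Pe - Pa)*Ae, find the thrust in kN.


F = 474.2 * 4246 + (36425 - 82204) * 2.2 = 1.9127e+06 N = 1912.7 kN

1912.7 kN


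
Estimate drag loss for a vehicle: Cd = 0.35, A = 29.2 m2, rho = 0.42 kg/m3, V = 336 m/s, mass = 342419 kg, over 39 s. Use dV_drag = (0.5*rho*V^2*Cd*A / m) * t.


D = 0.5 * 0.42 * 336^2 * 0.35 * 29.2 = 242297.4 N
a = 242297.4 / 342419 = 0.7076 m/s2
dV = 0.7076 * 39 = 27.6 m/s

27.6 m/s


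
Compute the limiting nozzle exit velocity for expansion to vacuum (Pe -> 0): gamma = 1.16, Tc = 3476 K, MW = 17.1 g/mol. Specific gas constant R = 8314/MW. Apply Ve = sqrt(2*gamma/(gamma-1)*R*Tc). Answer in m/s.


R = 8314 / 17.1 = 486.2 J/(kg.K)
Ve = sqrt(2 * 1.16 / (1.16 - 1) * 486.2 * 3476) = 4950 m/s

4950 m/s


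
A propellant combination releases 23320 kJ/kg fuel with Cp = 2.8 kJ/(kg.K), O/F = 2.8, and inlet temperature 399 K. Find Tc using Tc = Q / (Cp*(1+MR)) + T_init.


Tc = 23320 / (2.8 * (1 + 2.8)) + 399 = 2591 K

2591 K


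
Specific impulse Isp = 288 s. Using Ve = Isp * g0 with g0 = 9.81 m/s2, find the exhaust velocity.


Ve = Isp * g0 = 288 * 9.81 = 2825.3 m/s

2825.3 m/s


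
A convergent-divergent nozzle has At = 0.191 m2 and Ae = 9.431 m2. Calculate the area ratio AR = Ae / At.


AR = 9.431 / 0.191 = 49.4

49.4


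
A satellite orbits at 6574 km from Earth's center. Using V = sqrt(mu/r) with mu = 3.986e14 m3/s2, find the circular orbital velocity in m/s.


V = sqrt(3.986e14 / 6574000) = 7787 m/s

7787 m/s


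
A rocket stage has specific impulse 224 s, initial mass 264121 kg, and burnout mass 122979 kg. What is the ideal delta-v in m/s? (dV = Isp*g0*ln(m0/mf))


Ve = 224 * 9.81 = 2197.44 m/s
dV = 2197.44 * ln(264121/122979) = 1680 m/s

1680 m/s


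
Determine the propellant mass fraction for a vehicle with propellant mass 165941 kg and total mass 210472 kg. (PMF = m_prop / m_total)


PMF = 165941 / 210472 = 0.788

0.788


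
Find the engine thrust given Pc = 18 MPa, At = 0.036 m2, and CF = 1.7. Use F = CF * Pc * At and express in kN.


F = 1.7 * 18e6 * 0.036 = 1.1016e+06 N = 1101.6 kN

1101.6 kN


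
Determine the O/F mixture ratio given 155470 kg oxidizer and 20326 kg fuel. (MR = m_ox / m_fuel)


MR = 155470 / 20326 = 7.65

7.65


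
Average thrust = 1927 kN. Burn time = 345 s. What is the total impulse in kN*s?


It = 1927 * 345 = 664815 kN*s

664815 kN*s


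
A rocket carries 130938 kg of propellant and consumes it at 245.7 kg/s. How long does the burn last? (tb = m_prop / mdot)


tb = 130938 / 245.7 = 532.9 s

532.9 s


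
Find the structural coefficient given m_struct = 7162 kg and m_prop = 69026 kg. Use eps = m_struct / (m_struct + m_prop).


eps = 7162 / (7162 + 69026) = 0.094

0.094


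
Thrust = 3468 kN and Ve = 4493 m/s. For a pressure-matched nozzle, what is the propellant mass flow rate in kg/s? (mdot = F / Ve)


mdot = F / Ve = 3468000 / 4493 = 771.9 kg/s

771.9 kg/s


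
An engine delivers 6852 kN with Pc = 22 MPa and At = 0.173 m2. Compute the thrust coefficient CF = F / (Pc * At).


CF = 6852000 / (22e6 * 0.173) = 1.8

1.8


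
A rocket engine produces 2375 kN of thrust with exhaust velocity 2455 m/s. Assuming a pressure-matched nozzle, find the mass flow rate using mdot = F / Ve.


mdot = F / Ve = 2375000 / 2455 = 967.4 kg/s

967.4 kg/s


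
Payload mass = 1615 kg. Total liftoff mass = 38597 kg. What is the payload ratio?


PR = 1615 / 38597 = 0.0418

0.0418


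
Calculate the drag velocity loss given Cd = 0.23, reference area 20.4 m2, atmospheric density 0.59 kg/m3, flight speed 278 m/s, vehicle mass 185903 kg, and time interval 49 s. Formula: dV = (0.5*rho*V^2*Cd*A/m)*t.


D = 0.5 * 0.59 * 278^2 * 0.23 * 20.4 = 106971.88 N
a = 106971.88 / 185903 = 0.5754 m/s2
dV = 0.5754 * 49 = 28.2 m/s

28.2 m/s


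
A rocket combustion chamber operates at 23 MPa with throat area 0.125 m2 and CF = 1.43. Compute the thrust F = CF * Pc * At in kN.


F = 1.43 * 23e6 * 0.125 = 4.1112e+06 N = 4111.2 kN

4111.2 kN


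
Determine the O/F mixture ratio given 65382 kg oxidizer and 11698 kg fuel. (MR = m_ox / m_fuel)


MR = 65382 / 11698 = 5.59

5.59


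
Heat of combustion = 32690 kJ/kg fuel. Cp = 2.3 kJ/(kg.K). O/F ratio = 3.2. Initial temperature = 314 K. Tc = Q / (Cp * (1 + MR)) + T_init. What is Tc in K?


Tc = 32690 / (2.3 * (1 + 3.2)) + 314 = 3698 K

3698 K


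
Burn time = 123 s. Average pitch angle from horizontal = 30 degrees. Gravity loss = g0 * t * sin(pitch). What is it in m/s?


GL = 9.81 * 123 * sin(30 deg) = 603 m/s

603 m/s


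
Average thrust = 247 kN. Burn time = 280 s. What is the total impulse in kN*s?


It = 247 * 280 = 69160 kN*s

69160 kN*s


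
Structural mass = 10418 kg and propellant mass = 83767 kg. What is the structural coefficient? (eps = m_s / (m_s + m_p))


eps = 10418 / (10418 + 83767) = 0.1106

0.1106


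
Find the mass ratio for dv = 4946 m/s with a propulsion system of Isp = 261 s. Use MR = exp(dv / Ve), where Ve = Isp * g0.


Ve = 261 * 9.81 = 2560.41 m/s
MR = exp(4946 / 2560.41) = 6.901

6.901


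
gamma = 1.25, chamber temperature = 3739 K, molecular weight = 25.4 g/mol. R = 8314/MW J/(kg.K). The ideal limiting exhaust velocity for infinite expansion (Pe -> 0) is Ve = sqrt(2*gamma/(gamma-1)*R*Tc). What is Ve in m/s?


R = 8314 / 25.4 = 327.32 J/(kg.K)
Ve = sqrt(2 * 1.25 / (1.25 - 1) * 327.32 * 3739) = 3498 m/s

3498 m/s


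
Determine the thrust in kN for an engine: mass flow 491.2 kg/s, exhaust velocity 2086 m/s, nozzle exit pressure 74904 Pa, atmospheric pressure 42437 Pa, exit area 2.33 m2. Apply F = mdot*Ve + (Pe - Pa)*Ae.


F = 491.2 * 2086 + (74904 - 42437) * 2.33 = 1.1003e+06 N = 1100.3 kN

1100.3 kN


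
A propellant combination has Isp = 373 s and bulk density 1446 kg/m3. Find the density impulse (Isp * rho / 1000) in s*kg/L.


rho*Isp = 373 * 1446 / 1000 = 539 s*kg/L

539 s*kg/L


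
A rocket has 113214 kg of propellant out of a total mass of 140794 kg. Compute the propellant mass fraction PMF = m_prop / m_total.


PMF = 113214 / 140794 = 0.804

0.804


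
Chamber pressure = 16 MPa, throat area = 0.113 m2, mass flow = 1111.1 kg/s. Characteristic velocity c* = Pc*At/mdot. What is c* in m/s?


c* = 16e6 * 0.113 / 1111.1 = 1627 m/s

1627 m/s


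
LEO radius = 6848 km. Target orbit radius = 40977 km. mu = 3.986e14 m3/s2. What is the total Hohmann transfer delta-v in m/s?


V1 = sqrt(mu/r1) = 7629.34 m/s
dV1 = V1*(sqrt(2*r2/(r1+r2)) - 1) = 2357.88 m/s
V2 = sqrt(mu/r2) = 3118.88 m/s
dV2 = V2*(1 - sqrt(2*r1/(r1+r2))) = 1449.83 m/s
Total dV = 3808 m/s

3808 m/s


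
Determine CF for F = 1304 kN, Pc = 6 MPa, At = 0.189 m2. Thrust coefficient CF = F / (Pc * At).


CF = 1304000 / (6e6 * 0.189) = 1.15

1.15


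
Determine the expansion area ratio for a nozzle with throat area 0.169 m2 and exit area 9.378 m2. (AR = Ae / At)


AR = 9.378 / 0.169 = 55.5

55.5


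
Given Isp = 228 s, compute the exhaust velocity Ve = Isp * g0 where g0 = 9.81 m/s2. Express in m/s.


Ve = Isp * g0 = 228 * 9.81 = 2236.7 m/s

2236.7 m/s


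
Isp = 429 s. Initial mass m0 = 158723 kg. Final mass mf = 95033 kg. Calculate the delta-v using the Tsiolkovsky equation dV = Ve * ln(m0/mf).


Ve = 429 * 9.81 = 4208.49 m/s
dV = 4208.49 * ln(158723/95033) = 2159 m/s

2159 m/s


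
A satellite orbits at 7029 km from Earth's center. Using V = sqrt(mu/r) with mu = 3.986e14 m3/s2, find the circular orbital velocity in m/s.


V = sqrt(3.986e14 / 7029000) = 7530 m/s

7530 m/s


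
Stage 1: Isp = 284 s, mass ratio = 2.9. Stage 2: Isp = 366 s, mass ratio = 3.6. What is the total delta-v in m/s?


dV1 = 284 * 9.81 * ln(2.9) = 2966.3 m/s
dV2 = 366 * 9.81 * ln(3.6) = 4599.1 m/s
Total dV = 2966.3 + 4599.1 = 7565.4 m/s ~ 7565 m/s

7565 m/s


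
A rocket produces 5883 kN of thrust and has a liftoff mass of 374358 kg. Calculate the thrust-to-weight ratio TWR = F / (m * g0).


TWR = 5883000 / (374358 * 9.81) = 1.6

1.6


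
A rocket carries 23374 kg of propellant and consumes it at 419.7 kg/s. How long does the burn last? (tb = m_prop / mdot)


tb = 23374 / 419.7 = 55.7 s

55.7 s


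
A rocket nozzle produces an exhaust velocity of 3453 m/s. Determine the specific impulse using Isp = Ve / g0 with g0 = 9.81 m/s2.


Isp = Ve / g0 = 3453 / 9.81 = 352.0 s

352.0 s


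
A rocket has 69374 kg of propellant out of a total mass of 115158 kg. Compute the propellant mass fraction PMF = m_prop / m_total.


PMF = 69374 / 115158 = 0.602

0.602


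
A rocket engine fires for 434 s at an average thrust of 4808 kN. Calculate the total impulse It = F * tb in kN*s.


It = 4808 * 434 = 2086672 kN*s

2086672 kN*s


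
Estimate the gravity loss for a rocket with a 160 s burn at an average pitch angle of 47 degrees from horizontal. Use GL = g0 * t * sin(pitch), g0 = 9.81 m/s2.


GL = 9.81 * 160 * sin(47 deg) = 1148 m/s

1148 m/s


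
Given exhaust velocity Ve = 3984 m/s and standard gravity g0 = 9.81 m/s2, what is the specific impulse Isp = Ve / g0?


Isp = Ve / g0 = 3984 / 9.81 = 406.1 s

406.1 s


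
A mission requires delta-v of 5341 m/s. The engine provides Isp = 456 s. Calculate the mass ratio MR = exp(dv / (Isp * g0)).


Ve = 456 * 9.81 = 4473.36 m/s
MR = exp(5341 / 4473.36) = 3.3

3.3


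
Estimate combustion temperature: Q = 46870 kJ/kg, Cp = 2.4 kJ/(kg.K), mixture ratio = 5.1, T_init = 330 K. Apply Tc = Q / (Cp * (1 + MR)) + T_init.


Tc = 46870 / (2.4 * (1 + 5.1)) + 330 = 3532 K

3532 K


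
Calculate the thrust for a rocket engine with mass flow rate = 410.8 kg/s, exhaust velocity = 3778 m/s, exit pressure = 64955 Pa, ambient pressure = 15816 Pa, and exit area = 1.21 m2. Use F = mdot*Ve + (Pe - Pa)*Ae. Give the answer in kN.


F = 410.8 * 3778 + (64955 - 15816) * 1.21 = 1.6115e+06 N = 1611.5 kN

1611.5 kN


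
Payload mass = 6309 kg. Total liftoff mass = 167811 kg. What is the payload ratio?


PR = 6309 / 167811 = 0.0376

0.0376


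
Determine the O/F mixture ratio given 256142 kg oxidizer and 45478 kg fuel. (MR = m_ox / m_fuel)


MR = 256142 / 45478 = 5.63

5.63


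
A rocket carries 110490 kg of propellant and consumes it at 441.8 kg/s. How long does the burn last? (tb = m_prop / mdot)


tb = 110490 / 441.8 = 250.1 s

250.1 s


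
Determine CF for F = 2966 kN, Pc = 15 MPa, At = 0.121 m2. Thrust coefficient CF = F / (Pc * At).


CF = 2966000 / (15e6 * 0.121) = 1.63

1.63


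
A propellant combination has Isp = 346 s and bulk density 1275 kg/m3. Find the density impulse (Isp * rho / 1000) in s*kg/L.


rho*Isp = 346 * 1275 / 1000 = 441 s*kg/L

441 s*kg/L


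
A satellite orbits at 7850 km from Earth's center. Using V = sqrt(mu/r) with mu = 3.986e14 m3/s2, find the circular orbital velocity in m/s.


V = sqrt(3.986e14 / 7850000) = 7126 m/s

7126 m/s


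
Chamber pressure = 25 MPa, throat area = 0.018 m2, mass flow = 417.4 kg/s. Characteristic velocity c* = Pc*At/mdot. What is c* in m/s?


c* = 25e6 * 0.018 / 417.4 = 1078 m/s

1078 m/s


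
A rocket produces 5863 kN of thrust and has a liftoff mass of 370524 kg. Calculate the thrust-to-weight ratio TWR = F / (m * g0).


TWR = 5863000 / (370524 * 9.81) = 1.61

1.61


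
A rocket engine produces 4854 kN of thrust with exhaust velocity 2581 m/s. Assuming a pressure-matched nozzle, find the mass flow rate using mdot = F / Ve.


mdot = F / Ve = 4854000 / 2581 = 1880.7 kg/s

1880.7 kg/s


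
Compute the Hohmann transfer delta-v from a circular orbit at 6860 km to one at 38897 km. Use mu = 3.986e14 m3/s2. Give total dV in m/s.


V1 = sqrt(mu/r1) = 7622.66 m/s
dV1 = V1*(sqrt(2*r2/(r1+r2)) - 1) = 2316.53 m/s
V2 = sqrt(mu/r2) = 3201.18 m/s
dV2 = V2*(1 - sqrt(2*r1/(r1+r2))) = 1448.28 m/s
Total dV = 3765 m/s

3765 m/s


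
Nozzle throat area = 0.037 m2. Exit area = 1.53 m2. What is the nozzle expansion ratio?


AR = 1.53 / 0.037 = 41.4

41.4


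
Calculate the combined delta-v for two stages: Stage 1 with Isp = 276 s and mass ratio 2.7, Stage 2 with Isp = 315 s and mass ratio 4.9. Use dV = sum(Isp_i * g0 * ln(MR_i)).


dV1 = 276 * 9.81 * ln(2.7) = 2689.3 m/s
dV2 = 315 * 9.81 * ln(4.9) = 4911.0 m/s
Total dV = 2689.3 + 4911.0 = 7600.3 m/s ~ 7600 m/s

7600 m/s


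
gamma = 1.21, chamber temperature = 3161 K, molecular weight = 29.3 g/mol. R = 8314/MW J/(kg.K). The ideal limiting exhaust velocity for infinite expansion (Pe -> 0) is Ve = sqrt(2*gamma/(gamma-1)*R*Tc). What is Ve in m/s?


R = 8314 / 29.3 = 283.75 J/(kg.K)
Ve = sqrt(2 * 1.21 / (1.21 - 1) * 283.75 * 3161) = 3215 m/s

3215 m/s


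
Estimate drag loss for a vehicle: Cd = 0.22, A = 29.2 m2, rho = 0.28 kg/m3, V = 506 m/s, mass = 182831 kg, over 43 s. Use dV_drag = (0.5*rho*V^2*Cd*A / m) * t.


D = 0.5 * 0.28 * 506^2 * 0.22 * 29.2 = 230268.54 N
a = 230268.54 / 182831 = 1.2595 m/s2
dV = 1.2595 * 43 = 54.2 m/s

54.2 m/s


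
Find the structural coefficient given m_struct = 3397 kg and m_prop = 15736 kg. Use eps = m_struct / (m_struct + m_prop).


eps = 3397 / (3397 + 15736) = 0.1775

0.1775


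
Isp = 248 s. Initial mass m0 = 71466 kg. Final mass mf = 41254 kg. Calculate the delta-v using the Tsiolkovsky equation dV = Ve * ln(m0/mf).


Ve = 248 * 9.81 = 2432.88 m/s
dV = 2432.88 * ln(71466/41254) = 1337 m/s

1337 m/s


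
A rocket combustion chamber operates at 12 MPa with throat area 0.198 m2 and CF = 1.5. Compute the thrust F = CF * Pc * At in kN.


F = 1.5 * 12e6 * 0.198 = 3.5640e+06 N = 3564.0 kN

3564.0 kN


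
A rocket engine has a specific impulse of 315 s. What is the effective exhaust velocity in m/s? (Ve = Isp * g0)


Ve = Isp * g0 = 315 * 9.81 = 3090.2 m/s

3090.2 m/s


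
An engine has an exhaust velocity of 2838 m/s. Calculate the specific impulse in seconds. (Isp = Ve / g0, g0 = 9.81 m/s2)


Isp = Ve / g0 = 2838 / 9.81 = 289.3 s

289.3 s


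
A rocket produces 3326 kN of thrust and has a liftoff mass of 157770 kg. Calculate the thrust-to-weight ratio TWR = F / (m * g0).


TWR = 3326000 / (157770 * 9.81) = 2.15

2.15


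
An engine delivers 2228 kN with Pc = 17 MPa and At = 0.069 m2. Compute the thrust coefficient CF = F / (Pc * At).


CF = 2228000 / (17e6 * 0.069) = 1.9

1.9


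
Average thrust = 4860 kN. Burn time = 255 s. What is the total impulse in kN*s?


It = 4860 * 255 = 1239300 kN*s

1239300 kN*s


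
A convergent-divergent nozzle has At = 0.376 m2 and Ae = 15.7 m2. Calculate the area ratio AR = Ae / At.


AR = 15.7 / 0.376 = 41.8

41.8


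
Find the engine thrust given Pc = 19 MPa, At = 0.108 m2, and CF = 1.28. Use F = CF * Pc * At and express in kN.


F = 1.28 * 19e6 * 0.108 = 2.6266e+06 N = 2626.6 kN

2626.6 kN


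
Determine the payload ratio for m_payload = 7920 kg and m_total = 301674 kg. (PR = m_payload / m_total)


PR = 7920 / 301674 = 0.0263

0.0263


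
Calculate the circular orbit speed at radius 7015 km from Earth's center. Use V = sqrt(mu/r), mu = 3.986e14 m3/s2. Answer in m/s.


V = sqrt(3.986e14 / 7015000) = 7538 m/s

7538 m/s


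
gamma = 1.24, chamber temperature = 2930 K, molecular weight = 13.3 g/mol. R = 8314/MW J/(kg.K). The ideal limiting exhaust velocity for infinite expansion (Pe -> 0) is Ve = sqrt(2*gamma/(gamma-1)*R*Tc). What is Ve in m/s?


R = 8314 / 13.3 = 625.11 J/(kg.K)
Ve = sqrt(2 * 1.24 / (1.24 - 1) * 625.11 * 2930) = 4350 m/s

4350 m/s


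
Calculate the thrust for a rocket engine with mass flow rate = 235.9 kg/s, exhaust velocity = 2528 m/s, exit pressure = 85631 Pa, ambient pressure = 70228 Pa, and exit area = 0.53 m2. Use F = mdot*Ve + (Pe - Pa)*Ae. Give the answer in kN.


F = 235.9 * 2528 + (85631 - 70228) * 0.53 = 604519.0 N = 604.5 kN

604.5 kN


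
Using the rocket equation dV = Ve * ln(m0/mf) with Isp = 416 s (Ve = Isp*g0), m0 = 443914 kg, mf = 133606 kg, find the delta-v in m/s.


Ve = 416 * 9.81 = 4080.96 m/s
dV = 4080.96 * ln(443914/133606) = 4900 m/s

4900 m/s


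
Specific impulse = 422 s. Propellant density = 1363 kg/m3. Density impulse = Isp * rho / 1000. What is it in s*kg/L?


rho*Isp = 422 * 1363 / 1000 = 575 s*kg/L

575 s*kg/L


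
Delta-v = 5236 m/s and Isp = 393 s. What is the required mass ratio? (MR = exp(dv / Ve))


Ve = 393 * 9.81 = 3855.33 m/s
MR = exp(5236 / 3855.33) = 3.889

3.889


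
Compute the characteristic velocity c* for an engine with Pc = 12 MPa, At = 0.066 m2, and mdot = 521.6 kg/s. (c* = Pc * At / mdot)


c* = 12e6 * 0.066 / 521.6 = 1518 m/s

1518 m/s


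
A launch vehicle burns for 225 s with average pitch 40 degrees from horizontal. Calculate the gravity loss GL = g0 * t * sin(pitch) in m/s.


GL = 9.81 * 225 * sin(40 deg) = 1419 m/s

1419 m/s


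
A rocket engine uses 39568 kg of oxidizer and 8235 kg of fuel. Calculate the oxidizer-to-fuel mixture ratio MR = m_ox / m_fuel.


MR = 39568 / 8235 = 4.8

4.8


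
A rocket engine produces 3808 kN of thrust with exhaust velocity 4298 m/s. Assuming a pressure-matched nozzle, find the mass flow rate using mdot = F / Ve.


mdot = F / Ve = 3808000 / 4298 = 886.0 kg/s

886.0 kg/s


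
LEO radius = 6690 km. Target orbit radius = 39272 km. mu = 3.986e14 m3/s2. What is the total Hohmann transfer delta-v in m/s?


V1 = sqrt(mu/r1) = 7718.9 m/s
dV1 = V1*(sqrt(2*r2/(r1+r2)) - 1) = 2371.6 m/s
V2 = sqrt(mu/r2) = 3185.86 m/s
dV2 = V2*(1 - sqrt(2*r1/(r1+r2))) = 1466.94 m/s
Total dV = 3839 m/s

3839 m/s


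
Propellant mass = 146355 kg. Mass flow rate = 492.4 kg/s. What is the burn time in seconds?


tb = 146355 / 492.4 = 297.2 s

297.2 s


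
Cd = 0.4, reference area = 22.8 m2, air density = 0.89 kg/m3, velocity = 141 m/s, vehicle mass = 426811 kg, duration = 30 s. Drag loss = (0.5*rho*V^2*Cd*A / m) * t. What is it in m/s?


D = 0.5 * 0.89 * 141^2 * 0.4 * 22.8 = 80685.05 N
a = 80685.05 / 426811 = 0.189 m/s2
dV = 0.189 * 30 = 5.7 m/s

5.7 m/s


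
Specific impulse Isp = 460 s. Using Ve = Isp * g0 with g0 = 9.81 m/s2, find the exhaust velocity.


Ve = Isp * g0 = 460 * 9.81 = 4512.6 m/s

4512.6 m/s


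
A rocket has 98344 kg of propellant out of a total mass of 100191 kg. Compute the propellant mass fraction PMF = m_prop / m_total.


PMF = 98344 / 100191 = 0.982

0.982


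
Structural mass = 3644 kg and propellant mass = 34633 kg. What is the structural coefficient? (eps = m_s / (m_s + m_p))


eps = 3644 / (3644 + 34633) = 0.0952

0.0952


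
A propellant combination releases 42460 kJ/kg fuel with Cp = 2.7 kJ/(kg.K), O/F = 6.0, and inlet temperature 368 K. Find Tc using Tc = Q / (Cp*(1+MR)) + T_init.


Tc = 42460 / (2.7 * (1 + 6.0)) + 368 = 2615 K

2615 K


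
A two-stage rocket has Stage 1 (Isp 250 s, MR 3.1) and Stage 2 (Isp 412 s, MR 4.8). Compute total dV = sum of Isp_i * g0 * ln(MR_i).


dV1 = 250 * 9.81 * ln(3.1) = 2774.8 m/s
dV2 = 412 * 9.81 * ln(4.8) = 6339.9 m/s
Total dV = 2774.8 + 6339.9 = 9114.7 m/s ~ 9115 m/s

9115 m/s


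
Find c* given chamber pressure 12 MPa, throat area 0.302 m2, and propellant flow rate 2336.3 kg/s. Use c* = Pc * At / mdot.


c* = 12e6 * 0.302 / 2336.3 = 1551 m/s

1551 m/s


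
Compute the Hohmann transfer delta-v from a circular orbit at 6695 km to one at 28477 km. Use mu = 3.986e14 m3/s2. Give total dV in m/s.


V1 = sqrt(mu/r1) = 7716.02 m/s
dV1 = V1*(sqrt(2*r2/(r1+r2)) - 1) = 2102.75 m/s
V2 = sqrt(mu/r2) = 3741.29 m/s
dV2 = V2*(1 - sqrt(2*r1/(r1+r2))) = 1432.88 m/s
Total dV = 3536 m/s

3536 m/s


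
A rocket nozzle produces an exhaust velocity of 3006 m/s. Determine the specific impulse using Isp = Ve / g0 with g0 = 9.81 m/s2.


Isp = Ve / g0 = 3006 / 9.81 = 306.4 s

306.4 s


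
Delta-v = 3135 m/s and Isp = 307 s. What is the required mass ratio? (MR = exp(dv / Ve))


Ve = 307 * 9.81 = 3011.67 m/s
MR = exp(3135 / 3011.67) = 2.832

2.832


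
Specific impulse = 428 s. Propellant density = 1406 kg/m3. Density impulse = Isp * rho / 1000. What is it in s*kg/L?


rho*Isp = 428 * 1406 / 1000 = 602 s*kg/L

602 s*kg/L


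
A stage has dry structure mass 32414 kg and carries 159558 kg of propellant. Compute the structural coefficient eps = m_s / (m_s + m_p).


eps = 32414 / (32414 + 159558) = 0.1688

0.1688


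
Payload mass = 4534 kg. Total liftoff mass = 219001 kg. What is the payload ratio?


PR = 4534 / 219001 = 0.0207

0.0207


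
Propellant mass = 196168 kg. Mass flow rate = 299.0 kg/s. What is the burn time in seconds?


tb = 196168 / 299.0 = 656.1 s

656.1 s


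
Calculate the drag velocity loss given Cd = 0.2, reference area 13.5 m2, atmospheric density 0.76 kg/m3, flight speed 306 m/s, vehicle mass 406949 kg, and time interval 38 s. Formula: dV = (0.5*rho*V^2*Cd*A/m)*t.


D = 0.5 * 0.76 * 306^2 * 0.2 * 13.5 = 96070.54 N
a = 96070.54 / 406949 = 0.2361 m/s2
dV = 0.2361 * 38 = 9.0 m/s

9.0 m/s


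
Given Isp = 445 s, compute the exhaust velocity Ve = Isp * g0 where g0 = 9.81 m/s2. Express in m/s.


Ve = Isp * g0 = 445 * 9.81 = 4365.4 m/s

4365.4 m/s


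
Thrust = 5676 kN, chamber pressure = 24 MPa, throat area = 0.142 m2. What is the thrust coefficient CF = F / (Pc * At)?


CF = 5676000 / (24e6 * 0.142) = 1.67

1.67


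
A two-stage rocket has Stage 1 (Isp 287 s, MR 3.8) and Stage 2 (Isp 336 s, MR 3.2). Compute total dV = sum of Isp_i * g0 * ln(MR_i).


dV1 = 287 * 9.81 * ln(3.8) = 3758.7 m/s
dV2 = 336 * 9.81 * ln(3.2) = 3833.9 m/s
Total dV = 3758.7 + 3833.9 = 7592.6 m/s ~ 7593 m/s

7593 m/s


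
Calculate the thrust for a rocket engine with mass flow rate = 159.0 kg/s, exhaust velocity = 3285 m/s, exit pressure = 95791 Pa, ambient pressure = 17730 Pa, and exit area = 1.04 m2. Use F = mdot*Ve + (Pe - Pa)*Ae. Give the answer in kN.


F = 159.0 * 3285 + (95791 - 17730) * 1.04 = 603498.0 N = 603.5 kN

603.5 kN


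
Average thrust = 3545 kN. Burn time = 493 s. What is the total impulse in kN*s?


It = 3545 * 493 = 1747685 kN*s

1747685 kN*s


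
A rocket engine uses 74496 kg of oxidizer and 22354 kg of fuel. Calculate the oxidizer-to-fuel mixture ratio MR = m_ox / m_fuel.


MR = 74496 / 22354 = 3.33

3.33


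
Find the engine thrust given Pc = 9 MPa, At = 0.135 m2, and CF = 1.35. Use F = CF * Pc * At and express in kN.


F = 1.35 * 9e6 * 0.135 = 1.6402e+06 N = 1640.2 kN

1640.2 kN


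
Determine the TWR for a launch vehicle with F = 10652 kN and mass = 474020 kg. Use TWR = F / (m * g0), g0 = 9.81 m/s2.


TWR = 10652000 / (474020 * 9.81) = 2.29

2.29


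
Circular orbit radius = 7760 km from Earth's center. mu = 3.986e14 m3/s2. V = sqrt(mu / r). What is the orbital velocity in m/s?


V = sqrt(3.986e14 / 7760000) = 7167 m/s

7167 m/s


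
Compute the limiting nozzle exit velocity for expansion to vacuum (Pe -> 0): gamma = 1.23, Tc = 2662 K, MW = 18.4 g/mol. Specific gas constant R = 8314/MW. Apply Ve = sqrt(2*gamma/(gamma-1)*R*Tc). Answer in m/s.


R = 8314 / 18.4 = 451.85 J/(kg.K)
Ve = sqrt(2 * 1.23 / (1.23 - 1) * 451.85 * 2662) = 3587 m/s

3587 m/s


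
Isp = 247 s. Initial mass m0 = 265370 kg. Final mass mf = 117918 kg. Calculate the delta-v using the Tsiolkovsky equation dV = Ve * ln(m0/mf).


Ve = 247 * 9.81 = 2423.07 m/s
dV = 2423.07 * ln(265370/117918) = 1965 m/s

1965 m/s


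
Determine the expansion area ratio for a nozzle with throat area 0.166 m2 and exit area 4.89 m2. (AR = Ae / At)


AR = 4.89 / 0.166 = 29.5

29.5


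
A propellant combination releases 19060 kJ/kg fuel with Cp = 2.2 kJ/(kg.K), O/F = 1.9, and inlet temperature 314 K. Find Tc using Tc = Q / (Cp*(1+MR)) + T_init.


Tc = 19060 / (2.2 * (1 + 1.9)) + 314 = 3301 K

3301 K


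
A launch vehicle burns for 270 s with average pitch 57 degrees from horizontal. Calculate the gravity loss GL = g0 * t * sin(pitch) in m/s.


GL = 9.81 * 270 * sin(57 deg) = 2221 m/s

2221 m/s


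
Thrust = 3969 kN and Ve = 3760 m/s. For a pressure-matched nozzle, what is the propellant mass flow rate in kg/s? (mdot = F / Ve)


mdot = F / Ve = 3969000 / 3760 = 1055.6 kg/s

1055.6 kg/s


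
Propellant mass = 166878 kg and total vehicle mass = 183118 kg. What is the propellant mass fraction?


PMF = 166878 / 183118 = 0.911

0.911


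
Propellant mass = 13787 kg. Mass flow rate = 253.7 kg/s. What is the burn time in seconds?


tb = 13787 / 253.7 = 54.3 s

54.3 s


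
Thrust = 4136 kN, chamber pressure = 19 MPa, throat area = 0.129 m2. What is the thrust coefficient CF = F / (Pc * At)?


CF = 4136000 / (19e6 * 0.129) = 1.69

1.69


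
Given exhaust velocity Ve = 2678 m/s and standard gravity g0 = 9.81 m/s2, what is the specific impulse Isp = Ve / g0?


Isp = Ve / g0 = 2678 / 9.81 = 273.0 s

273.0 s


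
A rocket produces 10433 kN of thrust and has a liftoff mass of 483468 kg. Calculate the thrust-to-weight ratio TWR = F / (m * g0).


TWR = 10433000 / (483468 * 9.81) = 2.2

2.2


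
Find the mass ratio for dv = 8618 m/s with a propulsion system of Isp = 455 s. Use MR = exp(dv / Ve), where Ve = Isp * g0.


Ve = 455 * 9.81 = 4463.55 m/s
MR = exp(8618 / 4463.55) = 6.895

6.895


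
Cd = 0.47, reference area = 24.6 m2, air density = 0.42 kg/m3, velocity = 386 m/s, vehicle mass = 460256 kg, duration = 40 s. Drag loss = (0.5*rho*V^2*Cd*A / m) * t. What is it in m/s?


D = 0.5 * 0.42 * 386^2 * 0.47 * 24.6 = 361765.27 N
a = 361765.27 / 460256 = 0.786 m/s2
dV = 0.786 * 40 = 31.4 m/s

31.4 m/s


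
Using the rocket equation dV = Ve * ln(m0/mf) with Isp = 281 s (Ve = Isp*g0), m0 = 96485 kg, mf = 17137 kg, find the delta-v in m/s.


Ve = 281 * 9.81 = 2756.61 m/s
dV = 2756.61 * ln(96485/17137) = 4764 m/s

4764 m/s


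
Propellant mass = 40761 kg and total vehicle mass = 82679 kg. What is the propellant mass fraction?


PMF = 40761 / 82679 = 0.493

0.493


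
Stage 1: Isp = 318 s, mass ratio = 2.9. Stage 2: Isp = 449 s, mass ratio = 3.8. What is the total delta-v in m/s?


dV1 = 318 * 9.81 * ln(2.9) = 3321.5 m/s
dV2 = 449 * 9.81 * ln(3.8) = 5880.3 m/s
Total dV = 3321.5 + 5880.3 = 9201.8 m/s ~ 9202 m/s

9202 m/s


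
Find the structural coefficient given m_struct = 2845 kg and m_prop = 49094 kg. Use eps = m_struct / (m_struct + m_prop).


eps = 2845 / (2845 + 49094) = 0.0548

0.0548


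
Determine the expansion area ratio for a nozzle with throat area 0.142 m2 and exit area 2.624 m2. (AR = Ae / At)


AR = 2.624 / 0.142 = 18.5

18.5


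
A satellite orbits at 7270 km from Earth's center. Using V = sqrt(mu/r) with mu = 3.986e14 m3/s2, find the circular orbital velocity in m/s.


V = sqrt(3.986e14 / 7270000) = 7405 m/s

7405 m/s


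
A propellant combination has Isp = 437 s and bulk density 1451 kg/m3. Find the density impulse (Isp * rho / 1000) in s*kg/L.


rho*Isp = 437 * 1451 / 1000 = 634 s*kg/L

634 s*kg/L


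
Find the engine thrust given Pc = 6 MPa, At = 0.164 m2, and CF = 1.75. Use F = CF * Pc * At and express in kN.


F = 1.75 * 6e6 * 0.164 = 1.7220e+06 N = 1722.0 kN

1722.0 kN


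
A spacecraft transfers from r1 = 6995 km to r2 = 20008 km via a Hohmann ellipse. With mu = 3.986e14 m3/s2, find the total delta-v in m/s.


V1 = sqrt(mu/r1) = 7548.75 m/s
dV1 = V1*(sqrt(2*r2/(r1+r2)) - 1) = 1640.62 m/s
V2 = sqrt(mu/r2) = 4463.41 m/s
dV2 = V2*(1 - sqrt(2*r1/(r1+r2))) = 1250.71 m/s
Total dV = 2891 m/s

2891 m/s


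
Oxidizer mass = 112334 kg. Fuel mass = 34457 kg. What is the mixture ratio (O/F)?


MR = 112334 / 34457 = 3.26

3.26


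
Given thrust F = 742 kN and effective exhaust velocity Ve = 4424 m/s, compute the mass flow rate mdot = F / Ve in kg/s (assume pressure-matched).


mdot = F / Ve = 742000 / 4424 = 167.7 kg/s

167.7 kg/s


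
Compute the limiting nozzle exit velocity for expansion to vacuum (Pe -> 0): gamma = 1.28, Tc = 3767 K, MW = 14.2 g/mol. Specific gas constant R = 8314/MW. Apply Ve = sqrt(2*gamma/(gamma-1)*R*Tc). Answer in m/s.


R = 8314 / 14.2 = 585.49 J/(kg.K)
Ve = sqrt(2 * 1.28 / (1.28 - 1) * 585.49 * 3767) = 4491 m/s

4491 m/s


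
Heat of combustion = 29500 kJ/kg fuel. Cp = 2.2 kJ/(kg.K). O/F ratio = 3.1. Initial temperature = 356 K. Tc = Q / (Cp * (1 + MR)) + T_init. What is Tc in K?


Tc = 29500 / (2.2 * (1 + 3.1)) + 356 = 3627 K

3627 K


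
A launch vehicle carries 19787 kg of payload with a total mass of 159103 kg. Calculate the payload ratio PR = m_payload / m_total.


PR = 19787 / 159103 = 0.1244

0.1244


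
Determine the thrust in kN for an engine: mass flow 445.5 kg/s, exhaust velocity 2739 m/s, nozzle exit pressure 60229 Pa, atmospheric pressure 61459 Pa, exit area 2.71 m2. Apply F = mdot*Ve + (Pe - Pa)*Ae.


F = 445.5 * 2739 + (60229 - 61459) * 2.71 = 1.2169e+06 N = 1216.9 kN

1216.9 kN


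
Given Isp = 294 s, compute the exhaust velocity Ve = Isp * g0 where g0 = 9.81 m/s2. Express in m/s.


Ve = Isp * g0 = 294 * 9.81 = 2884.1 m/s

2884.1 m/s


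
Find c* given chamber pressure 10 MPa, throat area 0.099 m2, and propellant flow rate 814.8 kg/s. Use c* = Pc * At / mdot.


c* = 10e6 * 0.099 / 814.8 = 1215 m/s

1215 m/s


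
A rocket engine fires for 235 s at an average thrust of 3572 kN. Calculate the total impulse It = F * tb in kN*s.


It = 3572 * 235 = 839420 kN*s

839420 kN*s
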